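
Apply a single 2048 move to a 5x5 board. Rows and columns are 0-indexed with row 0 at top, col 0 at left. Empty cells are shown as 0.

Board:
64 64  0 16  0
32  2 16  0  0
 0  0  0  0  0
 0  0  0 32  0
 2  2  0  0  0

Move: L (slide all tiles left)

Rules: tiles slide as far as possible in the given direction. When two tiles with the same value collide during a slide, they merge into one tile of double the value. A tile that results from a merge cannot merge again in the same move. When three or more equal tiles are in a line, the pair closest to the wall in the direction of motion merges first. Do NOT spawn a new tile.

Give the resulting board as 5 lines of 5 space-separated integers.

Slide left:
row 0: [64, 64, 0, 16, 0] -> [128, 16, 0, 0, 0]
row 1: [32, 2, 16, 0, 0] -> [32, 2, 16, 0, 0]
row 2: [0, 0, 0, 0, 0] -> [0, 0, 0, 0, 0]
row 3: [0, 0, 0, 32, 0] -> [32, 0, 0, 0, 0]
row 4: [2, 2, 0, 0, 0] -> [4, 0, 0, 0, 0]

Answer: 128  16   0   0   0
 32   2  16   0   0
  0   0   0   0   0
 32   0   0   0   0
  4   0   0   0   0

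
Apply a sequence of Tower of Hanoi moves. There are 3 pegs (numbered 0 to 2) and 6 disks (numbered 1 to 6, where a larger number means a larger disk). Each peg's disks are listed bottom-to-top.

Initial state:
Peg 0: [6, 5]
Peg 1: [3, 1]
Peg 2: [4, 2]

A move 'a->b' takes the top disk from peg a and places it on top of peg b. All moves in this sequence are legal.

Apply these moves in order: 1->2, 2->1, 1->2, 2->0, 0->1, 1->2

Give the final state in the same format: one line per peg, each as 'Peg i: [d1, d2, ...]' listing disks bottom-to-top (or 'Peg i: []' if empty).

After move 1 (1->2):
Peg 0: [6, 5]
Peg 1: [3]
Peg 2: [4, 2, 1]

After move 2 (2->1):
Peg 0: [6, 5]
Peg 1: [3, 1]
Peg 2: [4, 2]

After move 3 (1->2):
Peg 0: [6, 5]
Peg 1: [3]
Peg 2: [4, 2, 1]

After move 4 (2->0):
Peg 0: [6, 5, 1]
Peg 1: [3]
Peg 2: [4, 2]

After move 5 (0->1):
Peg 0: [6, 5]
Peg 1: [3, 1]
Peg 2: [4, 2]

After move 6 (1->2):
Peg 0: [6, 5]
Peg 1: [3]
Peg 2: [4, 2, 1]

Answer: Peg 0: [6, 5]
Peg 1: [3]
Peg 2: [4, 2, 1]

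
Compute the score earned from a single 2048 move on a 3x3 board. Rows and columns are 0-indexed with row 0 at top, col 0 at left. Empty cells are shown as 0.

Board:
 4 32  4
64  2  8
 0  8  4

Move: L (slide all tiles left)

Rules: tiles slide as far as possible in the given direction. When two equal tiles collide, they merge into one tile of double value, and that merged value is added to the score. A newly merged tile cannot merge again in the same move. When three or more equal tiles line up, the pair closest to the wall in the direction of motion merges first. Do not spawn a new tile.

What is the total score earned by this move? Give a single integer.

Slide left:
row 0: [4, 32, 4] -> [4, 32, 4]  score +0 (running 0)
row 1: [64, 2, 8] -> [64, 2, 8]  score +0 (running 0)
row 2: [0, 8, 4] -> [8, 4, 0]  score +0 (running 0)
Board after move:
 4 32  4
64  2  8
 8  4  0

Answer: 0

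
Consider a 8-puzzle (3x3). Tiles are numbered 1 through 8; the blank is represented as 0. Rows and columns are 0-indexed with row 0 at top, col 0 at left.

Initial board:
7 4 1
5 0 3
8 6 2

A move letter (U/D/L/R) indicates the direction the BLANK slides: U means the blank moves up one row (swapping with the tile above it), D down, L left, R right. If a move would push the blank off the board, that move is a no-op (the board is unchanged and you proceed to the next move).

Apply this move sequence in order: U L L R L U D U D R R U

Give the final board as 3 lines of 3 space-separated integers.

After move 1 (U):
7 0 1
5 4 3
8 6 2

After move 2 (L):
0 7 1
5 4 3
8 6 2

After move 3 (L):
0 7 1
5 4 3
8 6 2

After move 4 (R):
7 0 1
5 4 3
8 6 2

After move 5 (L):
0 7 1
5 4 3
8 6 2

After move 6 (U):
0 7 1
5 4 3
8 6 2

After move 7 (D):
5 7 1
0 4 3
8 6 2

After move 8 (U):
0 7 1
5 4 3
8 6 2

After move 9 (D):
5 7 1
0 4 3
8 6 2

After move 10 (R):
5 7 1
4 0 3
8 6 2

After move 11 (R):
5 7 1
4 3 0
8 6 2

After move 12 (U):
5 7 0
4 3 1
8 6 2

Answer: 5 7 0
4 3 1
8 6 2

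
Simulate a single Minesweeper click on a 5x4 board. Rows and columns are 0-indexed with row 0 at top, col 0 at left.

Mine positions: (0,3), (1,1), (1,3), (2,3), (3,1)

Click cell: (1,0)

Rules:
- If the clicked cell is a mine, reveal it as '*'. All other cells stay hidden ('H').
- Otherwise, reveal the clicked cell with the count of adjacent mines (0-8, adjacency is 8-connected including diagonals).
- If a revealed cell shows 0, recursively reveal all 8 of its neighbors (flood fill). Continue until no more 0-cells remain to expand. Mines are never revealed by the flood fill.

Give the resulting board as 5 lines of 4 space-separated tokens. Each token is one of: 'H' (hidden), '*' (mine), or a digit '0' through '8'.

H H H H
1 H H H
H H H H
H H H H
H H H H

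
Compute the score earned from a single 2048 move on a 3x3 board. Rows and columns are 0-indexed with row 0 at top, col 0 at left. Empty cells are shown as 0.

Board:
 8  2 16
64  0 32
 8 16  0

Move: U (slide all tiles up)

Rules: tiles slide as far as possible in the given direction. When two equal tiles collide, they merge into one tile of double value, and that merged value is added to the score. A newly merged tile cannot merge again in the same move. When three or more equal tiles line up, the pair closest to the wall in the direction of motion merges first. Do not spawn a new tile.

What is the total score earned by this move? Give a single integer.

Slide up:
col 0: [8, 64, 8] -> [8, 64, 8]  score +0 (running 0)
col 1: [2, 0, 16] -> [2, 16, 0]  score +0 (running 0)
col 2: [16, 32, 0] -> [16, 32, 0]  score +0 (running 0)
Board after move:
 8  2 16
64 16 32
 8  0  0

Answer: 0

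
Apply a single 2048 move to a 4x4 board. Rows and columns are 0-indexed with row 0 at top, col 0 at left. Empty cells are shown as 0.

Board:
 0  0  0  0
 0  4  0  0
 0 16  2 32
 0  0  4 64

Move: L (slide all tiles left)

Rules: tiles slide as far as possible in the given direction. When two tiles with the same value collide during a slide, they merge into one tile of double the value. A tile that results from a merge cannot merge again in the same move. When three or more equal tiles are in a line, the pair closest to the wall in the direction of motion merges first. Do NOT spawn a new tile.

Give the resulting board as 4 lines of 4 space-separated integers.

Slide left:
row 0: [0, 0, 0, 0] -> [0, 0, 0, 0]
row 1: [0, 4, 0, 0] -> [4, 0, 0, 0]
row 2: [0, 16, 2, 32] -> [16, 2, 32, 0]
row 3: [0, 0, 4, 64] -> [4, 64, 0, 0]

Answer:  0  0  0  0
 4  0  0  0
16  2 32  0
 4 64  0  0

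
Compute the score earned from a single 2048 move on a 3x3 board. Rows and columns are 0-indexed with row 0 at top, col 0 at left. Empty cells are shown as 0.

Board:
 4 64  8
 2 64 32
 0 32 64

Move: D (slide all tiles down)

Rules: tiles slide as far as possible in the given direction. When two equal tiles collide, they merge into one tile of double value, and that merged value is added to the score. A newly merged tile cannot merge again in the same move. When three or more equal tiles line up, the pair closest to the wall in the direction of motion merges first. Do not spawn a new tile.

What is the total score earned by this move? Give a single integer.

Answer: 128

Derivation:
Slide down:
col 0: [4, 2, 0] -> [0, 4, 2]  score +0 (running 0)
col 1: [64, 64, 32] -> [0, 128, 32]  score +128 (running 128)
col 2: [8, 32, 64] -> [8, 32, 64]  score +0 (running 128)
Board after move:
  0   0   8
  4 128  32
  2  32  64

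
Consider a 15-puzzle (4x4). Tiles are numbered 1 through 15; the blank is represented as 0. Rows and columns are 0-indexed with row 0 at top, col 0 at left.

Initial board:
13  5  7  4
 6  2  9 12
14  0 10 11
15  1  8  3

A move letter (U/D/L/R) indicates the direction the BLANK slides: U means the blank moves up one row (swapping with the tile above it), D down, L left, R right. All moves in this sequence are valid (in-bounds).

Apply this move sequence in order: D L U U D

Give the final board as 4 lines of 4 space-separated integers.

Answer: 13  5  7  4
 6  2  9 12
 0  1 10 11
14 15  8  3

Derivation:
After move 1 (D):
13  5  7  4
 6  2  9 12
14  1 10 11
15  0  8  3

After move 2 (L):
13  5  7  4
 6  2  9 12
14  1 10 11
 0 15  8  3

After move 3 (U):
13  5  7  4
 6  2  9 12
 0  1 10 11
14 15  8  3

After move 4 (U):
13  5  7  4
 0  2  9 12
 6  1 10 11
14 15  8  3

After move 5 (D):
13  5  7  4
 6  2  9 12
 0  1 10 11
14 15  8  3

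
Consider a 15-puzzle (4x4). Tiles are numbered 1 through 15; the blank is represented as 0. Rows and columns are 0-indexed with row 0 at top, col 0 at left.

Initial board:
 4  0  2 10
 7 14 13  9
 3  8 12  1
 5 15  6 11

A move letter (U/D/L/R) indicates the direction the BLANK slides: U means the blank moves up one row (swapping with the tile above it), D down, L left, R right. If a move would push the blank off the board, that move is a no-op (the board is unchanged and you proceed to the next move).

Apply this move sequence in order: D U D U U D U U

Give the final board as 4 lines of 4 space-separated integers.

Answer:  4  0  2 10
 7 14 13  9
 3  8 12  1
 5 15  6 11

Derivation:
After move 1 (D):
 4 14  2 10
 7  0 13  9
 3  8 12  1
 5 15  6 11

After move 2 (U):
 4  0  2 10
 7 14 13  9
 3  8 12  1
 5 15  6 11

After move 3 (D):
 4 14  2 10
 7  0 13  9
 3  8 12  1
 5 15  6 11

After move 4 (U):
 4  0  2 10
 7 14 13  9
 3  8 12  1
 5 15  6 11

After move 5 (U):
 4  0  2 10
 7 14 13  9
 3  8 12  1
 5 15  6 11

After move 6 (D):
 4 14  2 10
 7  0 13  9
 3  8 12  1
 5 15  6 11

After move 7 (U):
 4  0  2 10
 7 14 13  9
 3  8 12  1
 5 15  6 11

After move 8 (U):
 4  0  2 10
 7 14 13  9
 3  8 12  1
 5 15  6 11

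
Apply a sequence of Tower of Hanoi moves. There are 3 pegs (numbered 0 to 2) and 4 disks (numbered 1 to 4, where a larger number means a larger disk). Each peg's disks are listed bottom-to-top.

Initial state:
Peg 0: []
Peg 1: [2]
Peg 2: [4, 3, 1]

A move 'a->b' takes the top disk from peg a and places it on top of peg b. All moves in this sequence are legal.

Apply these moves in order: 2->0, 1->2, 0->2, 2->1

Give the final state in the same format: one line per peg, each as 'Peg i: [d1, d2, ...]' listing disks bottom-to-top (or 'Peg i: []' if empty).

Answer: Peg 0: []
Peg 1: [1]
Peg 2: [4, 3, 2]

Derivation:
After move 1 (2->0):
Peg 0: [1]
Peg 1: [2]
Peg 2: [4, 3]

After move 2 (1->2):
Peg 0: [1]
Peg 1: []
Peg 2: [4, 3, 2]

After move 3 (0->2):
Peg 0: []
Peg 1: []
Peg 2: [4, 3, 2, 1]

After move 4 (2->1):
Peg 0: []
Peg 1: [1]
Peg 2: [4, 3, 2]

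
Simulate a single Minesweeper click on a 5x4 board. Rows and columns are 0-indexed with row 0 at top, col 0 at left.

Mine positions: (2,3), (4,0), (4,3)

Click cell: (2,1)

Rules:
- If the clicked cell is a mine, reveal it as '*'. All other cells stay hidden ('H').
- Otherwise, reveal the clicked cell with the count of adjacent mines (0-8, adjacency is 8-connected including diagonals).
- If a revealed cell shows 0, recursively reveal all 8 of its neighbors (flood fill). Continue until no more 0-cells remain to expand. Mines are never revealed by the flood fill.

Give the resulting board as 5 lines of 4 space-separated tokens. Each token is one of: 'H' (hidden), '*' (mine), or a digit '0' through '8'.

0 0 0 0
0 0 1 1
0 0 1 H
1 1 2 H
H H H H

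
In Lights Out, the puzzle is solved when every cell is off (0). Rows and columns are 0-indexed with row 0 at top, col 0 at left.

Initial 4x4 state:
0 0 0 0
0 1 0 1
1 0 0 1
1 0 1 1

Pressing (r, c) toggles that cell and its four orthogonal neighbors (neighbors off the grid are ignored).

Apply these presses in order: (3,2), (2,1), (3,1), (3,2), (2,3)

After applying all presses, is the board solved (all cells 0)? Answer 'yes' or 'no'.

After press 1 at (3,2):
0 0 0 0
0 1 0 1
1 0 1 1
1 1 0 0

After press 2 at (2,1):
0 0 0 0
0 0 0 1
0 1 0 1
1 0 0 0

After press 3 at (3,1):
0 0 0 0
0 0 0 1
0 0 0 1
0 1 1 0

After press 4 at (3,2):
0 0 0 0
0 0 0 1
0 0 1 1
0 0 0 1

After press 5 at (2,3):
0 0 0 0
0 0 0 0
0 0 0 0
0 0 0 0

Lights still on: 0

Answer: yes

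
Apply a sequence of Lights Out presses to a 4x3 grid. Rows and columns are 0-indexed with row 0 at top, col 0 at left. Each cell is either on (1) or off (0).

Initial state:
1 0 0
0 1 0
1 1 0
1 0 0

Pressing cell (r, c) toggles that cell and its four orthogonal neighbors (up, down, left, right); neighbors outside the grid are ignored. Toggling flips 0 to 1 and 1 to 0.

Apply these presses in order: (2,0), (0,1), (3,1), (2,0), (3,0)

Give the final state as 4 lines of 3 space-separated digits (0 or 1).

After press 1 at (2,0):
1 0 0
1 1 0
0 0 0
0 0 0

After press 2 at (0,1):
0 1 1
1 0 0
0 0 0
0 0 0

After press 3 at (3,1):
0 1 1
1 0 0
0 1 0
1 1 1

After press 4 at (2,0):
0 1 1
0 0 0
1 0 0
0 1 1

After press 5 at (3,0):
0 1 1
0 0 0
0 0 0
1 0 1

Answer: 0 1 1
0 0 0
0 0 0
1 0 1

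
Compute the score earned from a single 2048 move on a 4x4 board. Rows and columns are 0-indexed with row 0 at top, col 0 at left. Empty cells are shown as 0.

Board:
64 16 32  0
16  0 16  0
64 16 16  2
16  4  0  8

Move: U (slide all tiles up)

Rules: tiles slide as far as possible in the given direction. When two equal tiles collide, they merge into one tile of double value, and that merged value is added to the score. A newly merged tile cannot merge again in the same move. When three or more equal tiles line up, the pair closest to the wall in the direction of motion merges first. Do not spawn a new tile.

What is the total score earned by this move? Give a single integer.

Slide up:
col 0: [64, 16, 64, 16] -> [64, 16, 64, 16]  score +0 (running 0)
col 1: [16, 0, 16, 4] -> [32, 4, 0, 0]  score +32 (running 32)
col 2: [32, 16, 16, 0] -> [32, 32, 0, 0]  score +32 (running 64)
col 3: [0, 0, 2, 8] -> [2, 8, 0, 0]  score +0 (running 64)
Board after move:
64 32 32  2
16  4 32  8
64  0  0  0
16  0  0  0

Answer: 64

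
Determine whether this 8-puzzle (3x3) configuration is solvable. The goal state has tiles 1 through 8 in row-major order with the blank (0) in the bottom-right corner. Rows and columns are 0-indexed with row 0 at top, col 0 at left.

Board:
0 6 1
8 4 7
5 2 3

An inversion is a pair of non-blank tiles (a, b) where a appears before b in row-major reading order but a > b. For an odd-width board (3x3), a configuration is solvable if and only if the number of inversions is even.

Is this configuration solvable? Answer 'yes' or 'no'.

Answer: no

Derivation:
Inversions (pairs i<j in row-major order where tile[i] > tile[j] > 0): 17
17 is odd, so the puzzle is not solvable.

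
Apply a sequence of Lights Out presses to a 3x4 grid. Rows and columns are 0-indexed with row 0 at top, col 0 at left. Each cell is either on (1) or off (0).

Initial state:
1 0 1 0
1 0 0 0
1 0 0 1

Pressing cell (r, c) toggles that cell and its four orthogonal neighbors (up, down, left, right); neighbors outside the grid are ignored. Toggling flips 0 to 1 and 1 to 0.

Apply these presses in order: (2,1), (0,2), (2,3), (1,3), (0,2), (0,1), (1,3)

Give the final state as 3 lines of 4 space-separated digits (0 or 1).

After press 1 at (2,1):
1 0 1 0
1 1 0 0
0 1 1 1

After press 2 at (0,2):
1 1 0 1
1 1 1 0
0 1 1 1

After press 3 at (2,3):
1 1 0 1
1 1 1 1
0 1 0 0

After press 4 at (1,3):
1 1 0 0
1 1 0 0
0 1 0 1

After press 5 at (0,2):
1 0 1 1
1 1 1 0
0 1 0 1

After press 6 at (0,1):
0 1 0 1
1 0 1 0
0 1 0 1

After press 7 at (1,3):
0 1 0 0
1 0 0 1
0 1 0 0

Answer: 0 1 0 0
1 0 0 1
0 1 0 0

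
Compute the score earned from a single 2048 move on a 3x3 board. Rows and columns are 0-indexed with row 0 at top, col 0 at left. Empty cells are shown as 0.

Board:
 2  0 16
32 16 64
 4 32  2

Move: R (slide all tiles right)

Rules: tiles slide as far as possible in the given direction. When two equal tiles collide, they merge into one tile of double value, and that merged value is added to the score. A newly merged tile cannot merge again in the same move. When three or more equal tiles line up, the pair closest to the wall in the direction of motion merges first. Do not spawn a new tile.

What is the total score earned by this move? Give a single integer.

Answer: 0

Derivation:
Slide right:
row 0: [2, 0, 16] -> [0, 2, 16]  score +0 (running 0)
row 1: [32, 16, 64] -> [32, 16, 64]  score +0 (running 0)
row 2: [4, 32, 2] -> [4, 32, 2]  score +0 (running 0)
Board after move:
 0  2 16
32 16 64
 4 32  2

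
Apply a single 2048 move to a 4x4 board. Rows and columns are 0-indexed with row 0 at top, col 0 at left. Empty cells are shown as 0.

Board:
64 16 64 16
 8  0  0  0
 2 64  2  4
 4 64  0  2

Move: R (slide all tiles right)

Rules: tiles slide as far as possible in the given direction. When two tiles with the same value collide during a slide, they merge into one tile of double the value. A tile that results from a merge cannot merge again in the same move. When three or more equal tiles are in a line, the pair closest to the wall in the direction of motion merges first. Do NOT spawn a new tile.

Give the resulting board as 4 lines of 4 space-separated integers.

Answer: 64 16 64 16
 0  0  0  8
 2 64  2  4
 0  4 64  2

Derivation:
Slide right:
row 0: [64, 16, 64, 16] -> [64, 16, 64, 16]
row 1: [8, 0, 0, 0] -> [0, 0, 0, 8]
row 2: [2, 64, 2, 4] -> [2, 64, 2, 4]
row 3: [4, 64, 0, 2] -> [0, 4, 64, 2]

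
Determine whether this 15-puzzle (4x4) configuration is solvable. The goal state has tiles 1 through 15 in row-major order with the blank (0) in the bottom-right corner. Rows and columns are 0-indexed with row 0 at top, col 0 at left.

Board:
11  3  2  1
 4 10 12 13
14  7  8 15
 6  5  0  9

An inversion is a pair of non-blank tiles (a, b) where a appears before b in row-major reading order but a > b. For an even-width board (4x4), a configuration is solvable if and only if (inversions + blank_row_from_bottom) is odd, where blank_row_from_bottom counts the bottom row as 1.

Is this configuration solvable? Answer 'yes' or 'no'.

Answer: no

Derivation:
Inversions: 41
Blank is in row 3 (0-indexed from top), which is row 1 counting from the bottom (bottom = 1).
41 + 1 = 42, which is even, so the puzzle is not solvable.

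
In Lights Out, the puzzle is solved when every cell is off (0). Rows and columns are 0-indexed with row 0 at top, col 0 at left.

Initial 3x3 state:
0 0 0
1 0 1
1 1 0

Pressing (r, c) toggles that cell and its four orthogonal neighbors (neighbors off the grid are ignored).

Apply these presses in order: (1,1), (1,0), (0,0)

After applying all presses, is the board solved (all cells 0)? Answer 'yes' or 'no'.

Answer: yes

Derivation:
After press 1 at (1,1):
0 1 0
0 1 0
1 0 0

After press 2 at (1,0):
1 1 0
1 0 0
0 0 0

After press 3 at (0,0):
0 0 0
0 0 0
0 0 0

Lights still on: 0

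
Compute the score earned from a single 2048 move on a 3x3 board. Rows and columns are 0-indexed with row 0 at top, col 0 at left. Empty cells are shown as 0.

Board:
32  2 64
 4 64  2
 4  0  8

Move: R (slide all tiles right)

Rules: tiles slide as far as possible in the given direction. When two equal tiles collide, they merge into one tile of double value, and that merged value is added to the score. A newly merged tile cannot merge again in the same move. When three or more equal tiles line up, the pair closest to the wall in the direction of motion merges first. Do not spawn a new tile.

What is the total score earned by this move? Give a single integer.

Answer: 0

Derivation:
Slide right:
row 0: [32, 2, 64] -> [32, 2, 64]  score +0 (running 0)
row 1: [4, 64, 2] -> [4, 64, 2]  score +0 (running 0)
row 2: [4, 0, 8] -> [0, 4, 8]  score +0 (running 0)
Board after move:
32  2 64
 4 64  2
 0  4  8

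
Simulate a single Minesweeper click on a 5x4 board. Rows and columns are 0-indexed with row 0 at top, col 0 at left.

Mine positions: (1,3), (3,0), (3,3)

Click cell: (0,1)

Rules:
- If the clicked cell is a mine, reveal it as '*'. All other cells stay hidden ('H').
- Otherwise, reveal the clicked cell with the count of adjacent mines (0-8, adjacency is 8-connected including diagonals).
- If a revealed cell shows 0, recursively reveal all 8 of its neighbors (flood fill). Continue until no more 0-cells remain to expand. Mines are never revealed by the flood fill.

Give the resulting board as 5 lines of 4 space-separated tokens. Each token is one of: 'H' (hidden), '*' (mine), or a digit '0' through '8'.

0 0 1 H
0 0 1 H
1 1 2 H
H H H H
H H H H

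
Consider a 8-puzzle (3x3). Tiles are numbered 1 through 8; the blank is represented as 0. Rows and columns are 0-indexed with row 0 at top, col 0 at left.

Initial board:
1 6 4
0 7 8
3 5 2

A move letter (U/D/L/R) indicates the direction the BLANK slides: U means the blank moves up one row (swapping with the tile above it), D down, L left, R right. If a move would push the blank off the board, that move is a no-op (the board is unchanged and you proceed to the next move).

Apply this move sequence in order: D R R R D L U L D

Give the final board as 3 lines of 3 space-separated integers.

Answer: 1 6 4
5 3 8
0 7 2

Derivation:
After move 1 (D):
1 6 4
3 7 8
0 5 2

After move 2 (R):
1 6 4
3 7 8
5 0 2

After move 3 (R):
1 6 4
3 7 8
5 2 0

After move 4 (R):
1 6 4
3 7 8
5 2 0

After move 5 (D):
1 6 4
3 7 8
5 2 0

After move 6 (L):
1 6 4
3 7 8
5 0 2

After move 7 (U):
1 6 4
3 0 8
5 7 2

After move 8 (L):
1 6 4
0 3 8
5 7 2

After move 9 (D):
1 6 4
5 3 8
0 7 2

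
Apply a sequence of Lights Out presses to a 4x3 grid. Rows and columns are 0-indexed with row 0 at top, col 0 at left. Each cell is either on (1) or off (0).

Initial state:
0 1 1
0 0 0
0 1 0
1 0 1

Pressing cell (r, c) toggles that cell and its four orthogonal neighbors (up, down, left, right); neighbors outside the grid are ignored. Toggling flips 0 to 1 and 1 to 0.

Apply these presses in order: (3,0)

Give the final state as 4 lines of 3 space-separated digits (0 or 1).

Answer: 0 1 1
0 0 0
1 1 0
0 1 1

Derivation:
After press 1 at (3,0):
0 1 1
0 0 0
1 1 0
0 1 1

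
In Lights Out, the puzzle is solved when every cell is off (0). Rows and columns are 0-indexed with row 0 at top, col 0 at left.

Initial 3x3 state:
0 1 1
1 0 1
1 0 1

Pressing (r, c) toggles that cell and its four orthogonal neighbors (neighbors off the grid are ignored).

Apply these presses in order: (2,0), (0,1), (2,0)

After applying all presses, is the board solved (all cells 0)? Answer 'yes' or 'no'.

After press 1 at (2,0):
0 1 1
0 0 1
0 1 1

After press 2 at (0,1):
1 0 0
0 1 1
0 1 1

After press 3 at (2,0):
1 0 0
1 1 1
1 0 1

Lights still on: 6

Answer: no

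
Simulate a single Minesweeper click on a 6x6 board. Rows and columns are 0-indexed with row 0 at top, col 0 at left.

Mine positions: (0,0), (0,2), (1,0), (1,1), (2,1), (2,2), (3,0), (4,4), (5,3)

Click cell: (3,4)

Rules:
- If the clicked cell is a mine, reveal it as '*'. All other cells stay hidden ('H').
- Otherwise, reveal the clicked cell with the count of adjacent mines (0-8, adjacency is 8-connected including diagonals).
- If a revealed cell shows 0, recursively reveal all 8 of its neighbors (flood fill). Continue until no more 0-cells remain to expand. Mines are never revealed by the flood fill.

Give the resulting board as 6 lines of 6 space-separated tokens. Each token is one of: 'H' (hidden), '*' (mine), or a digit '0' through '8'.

H H H H H H
H H H H H H
H H H H H H
H H H H 1 H
H H H H H H
H H H H H H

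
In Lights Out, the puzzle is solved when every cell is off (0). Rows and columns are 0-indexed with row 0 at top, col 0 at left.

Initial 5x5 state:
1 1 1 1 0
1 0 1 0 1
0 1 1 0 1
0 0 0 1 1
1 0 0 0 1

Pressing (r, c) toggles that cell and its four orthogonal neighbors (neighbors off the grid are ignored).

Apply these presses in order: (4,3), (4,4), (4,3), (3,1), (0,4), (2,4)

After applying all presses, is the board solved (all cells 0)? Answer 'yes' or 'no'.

Answer: no

Derivation:
After press 1 at (4,3):
1 1 1 1 0
1 0 1 0 1
0 1 1 0 1
0 0 0 0 1
1 0 1 1 0

After press 2 at (4,4):
1 1 1 1 0
1 0 1 0 1
0 1 1 0 1
0 0 0 0 0
1 0 1 0 1

After press 3 at (4,3):
1 1 1 1 0
1 0 1 0 1
0 1 1 0 1
0 0 0 1 0
1 0 0 1 0

After press 4 at (3,1):
1 1 1 1 0
1 0 1 0 1
0 0 1 0 1
1 1 1 1 0
1 1 0 1 0

After press 5 at (0,4):
1 1 1 0 1
1 0 1 0 0
0 0 1 0 1
1 1 1 1 0
1 1 0 1 0

After press 6 at (2,4):
1 1 1 0 1
1 0 1 0 1
0 0 1 1 0
1 1 1 1 1
1 1 0 1 0

Lights still on: 17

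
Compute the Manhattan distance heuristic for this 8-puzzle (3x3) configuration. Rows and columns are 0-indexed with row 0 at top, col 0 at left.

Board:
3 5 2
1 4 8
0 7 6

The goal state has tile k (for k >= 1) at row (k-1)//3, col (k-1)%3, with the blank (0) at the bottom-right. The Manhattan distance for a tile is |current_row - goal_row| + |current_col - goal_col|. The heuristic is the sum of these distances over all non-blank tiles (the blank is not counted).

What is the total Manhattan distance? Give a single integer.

Tile 3: at (0,0), goal (0,2), distance |0-0|+|0-2| = 2
Tile 5: at (0,1), goal (1,1), distance |0-1|+|1-1| = 1
Tile 2: at (0,2), goal (0,1), distance |0-0|+|2-1| = 1
Tile 1: at (1,0), goal (0,0), distance |1-0|+|0-0| = 1
Tile 4: at (1,1), goal (1,0), distance |1-1|+|1-0| = 1
Tile 8: at (1,2), goal (2,1), distance |1-2|+|2-1| = 2
Tile 7: at (2,1), goal (2,0), distance |2-2|+|1-0| = 1
Tile 6: at (2,2), goal (1,2), distance |2-1|+|2-2| = 1
Sum: 2 + 1 + 1 + 1 + 1 + 2 + 1 + 1 = 10

Answer: 10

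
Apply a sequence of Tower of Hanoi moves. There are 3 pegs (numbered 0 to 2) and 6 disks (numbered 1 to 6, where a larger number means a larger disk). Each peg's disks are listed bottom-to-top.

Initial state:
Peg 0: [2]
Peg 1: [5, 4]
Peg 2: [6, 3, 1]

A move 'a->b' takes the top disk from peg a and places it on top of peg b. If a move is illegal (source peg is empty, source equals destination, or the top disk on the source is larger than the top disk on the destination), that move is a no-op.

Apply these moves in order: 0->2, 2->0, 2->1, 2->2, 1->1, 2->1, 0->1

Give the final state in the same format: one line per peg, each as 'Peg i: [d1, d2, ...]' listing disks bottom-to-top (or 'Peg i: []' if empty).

After move 1 (0->2):
Peg 0: [2]
Peg 1: [5, 4]
Peg 2: [6, 3, 1]

After move 2 (2->0):
Peg 0: [2, 1]
Peg 1: [5, 4]
Peg 2: [6, 3]

After move 3 (2->1):
Peg 0: [2, 1]
Peg 1: [5, 4, 3]
Peg 2: [6]

After move 4 (2->2):
Peg 0: [2, 1]
Peg 1: [5, 4, 3]
Peg 2: [6]

After move 5 (1->1):
Peg 0: [2, 1]
Peg 1: [5, 4, 3]
Peg 2: [6]

After move 6 (2->1):
Peg 0: [2, 1]
Peg 1: [5, 4, 3]
Peg 2: [6]

After move 7 (0->1):
Peg 0: [2]
Peg 1: [5, 4, 3, 1]
Peg 2: [6]

Answer: Peg 0: [2]
Peg 1: [5, 4, 3, 1]
Peg 2: [6]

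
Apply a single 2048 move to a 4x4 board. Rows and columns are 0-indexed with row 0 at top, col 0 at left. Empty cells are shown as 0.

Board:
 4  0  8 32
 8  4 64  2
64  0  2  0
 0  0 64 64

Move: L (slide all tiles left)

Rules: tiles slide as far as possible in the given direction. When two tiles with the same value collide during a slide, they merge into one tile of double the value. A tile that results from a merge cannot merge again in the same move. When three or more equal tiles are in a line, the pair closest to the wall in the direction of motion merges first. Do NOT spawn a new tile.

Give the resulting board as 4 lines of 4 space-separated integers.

Answer:   4   8  32   0
  8   4  64   2
 64   2   0   0
128   0   0   0

Derivation:
Slide left:
row 0: [4, 0, 8, 32] -> [4, 8, 32, 0]
row 1: [8, 4, 64, 2] -> [8, 4, 64, 2]
row 2: [64, 0, 2, 0] -> [64, 2, 0, 0]
row 3: [0, 0, 64, 64] -> [128, 0, 0, 0]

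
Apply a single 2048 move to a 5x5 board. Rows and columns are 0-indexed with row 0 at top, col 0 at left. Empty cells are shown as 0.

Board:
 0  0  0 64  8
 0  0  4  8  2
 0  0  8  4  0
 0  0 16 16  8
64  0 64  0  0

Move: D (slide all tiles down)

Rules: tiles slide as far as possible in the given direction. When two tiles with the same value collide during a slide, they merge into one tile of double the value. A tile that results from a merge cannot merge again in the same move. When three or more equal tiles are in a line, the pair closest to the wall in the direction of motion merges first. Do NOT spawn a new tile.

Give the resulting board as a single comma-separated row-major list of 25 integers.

Slide down:
col 0: [0, 0, 0, 0, 64] -> [0, 0, 0, 0, 64]
col 1: [0, 0, 0, 0, 0] -> [0, 0, 0, 0, 0]
col 2: [0, 4, 8, 16, 64] -> [0, 4, 8, 16, 64]
col 3: [64, 8, 4, 16, 0] -> [0, 64, 8, 4, 16]
col 4: [8, 2, 0, 8, 0] -> [0, 0, 8, 2, 8]

Answer: 0, 0, 0, 0, 0, 0, 0, 4, 64, 0, 0, 0, 8, 8, 8, 0, 0, 16, 4, 2, 64, 0, 64, 16, 8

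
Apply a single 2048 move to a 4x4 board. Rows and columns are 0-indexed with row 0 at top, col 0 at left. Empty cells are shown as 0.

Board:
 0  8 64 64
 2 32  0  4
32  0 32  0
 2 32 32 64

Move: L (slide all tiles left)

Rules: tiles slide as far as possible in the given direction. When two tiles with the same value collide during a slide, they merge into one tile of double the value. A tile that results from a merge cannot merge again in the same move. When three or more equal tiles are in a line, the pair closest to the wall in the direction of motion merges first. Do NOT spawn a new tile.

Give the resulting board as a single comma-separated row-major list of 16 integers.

Answer: 8, 128, 0, 0, 2, 32, 4, 0, 64, 0, 0, 0, 2, 64, 64, 0

Derivation:
Slide left:
row 0: [0, 8, 64, 64] -> [8, 128, 0, 0]
row 1: [2, 32, 0, 4] -> [2, 32, 4, 0]
row 2: [32, 0, 32, 0] -> [64, 0, 0, 0]
row 3: [2, 32, 32, 64] -> [2, 64, 64, 0]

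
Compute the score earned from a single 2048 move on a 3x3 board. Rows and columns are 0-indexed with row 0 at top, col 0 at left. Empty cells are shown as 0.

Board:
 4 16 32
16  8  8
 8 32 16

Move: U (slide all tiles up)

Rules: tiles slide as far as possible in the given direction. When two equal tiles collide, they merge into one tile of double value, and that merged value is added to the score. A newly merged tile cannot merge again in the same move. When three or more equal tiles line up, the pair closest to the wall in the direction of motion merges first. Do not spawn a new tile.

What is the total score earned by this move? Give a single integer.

Answer: 0

Derivation:
Slide up:
col 0: [4, 16, 8] -> [4, 16, 8]  score +0 (running 0)
col 1: [16, 8, 32] -> [16, 8, 32]  score +0 (running 0)
col 2: [32, 8, 16] -> [32, 8, 16]  score +0 (running 0)
Board after move:
 4 16 32
16  8  8
 8 32 16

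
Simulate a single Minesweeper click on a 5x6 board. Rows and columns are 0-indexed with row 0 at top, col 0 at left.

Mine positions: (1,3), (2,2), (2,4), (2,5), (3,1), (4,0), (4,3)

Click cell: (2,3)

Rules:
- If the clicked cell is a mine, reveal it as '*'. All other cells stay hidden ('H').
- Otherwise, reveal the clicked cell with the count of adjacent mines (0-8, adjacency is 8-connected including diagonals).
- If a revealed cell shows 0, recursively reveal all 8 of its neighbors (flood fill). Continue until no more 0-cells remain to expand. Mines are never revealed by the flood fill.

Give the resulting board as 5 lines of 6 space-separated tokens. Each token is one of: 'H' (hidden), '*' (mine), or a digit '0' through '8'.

H H H H H H
H H H H H H
H H H 3 H H
H H H H H H
H H H H H H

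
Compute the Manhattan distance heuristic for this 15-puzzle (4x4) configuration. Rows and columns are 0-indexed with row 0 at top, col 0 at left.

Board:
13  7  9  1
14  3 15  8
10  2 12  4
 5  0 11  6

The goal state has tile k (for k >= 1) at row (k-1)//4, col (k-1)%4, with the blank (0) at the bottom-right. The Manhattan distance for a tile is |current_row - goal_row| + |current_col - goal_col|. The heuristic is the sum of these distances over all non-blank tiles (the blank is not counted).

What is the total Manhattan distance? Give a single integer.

Answer: 32

Derivation:
Tile 13: at (0,0), goal (3,0), distance |0-3|+|0-0| = 3
Tile 7: at (0,1), goal (1,2), distance |0-1|+|1-2| = 2
Tile 9: at (0,2), goal (2,0), distance |0-2|+|2-0| = 4
Tile 1: at (0,3), goal (0,0), distance |0-0|+|3-0| = 3
Tile 14: at (1,0), goal (3,1), distance |1-3|+|0-1| = 3
Tile 3: at (1,1), goal (0,2), distance |1-0|+|1-2| = 2
Tile 15: at (1,2), goal (3,2), distance |1-3|+|2-2| = 2
Tile 8: at (1,3), goal (1,3), distance |1-1|+|3-3| = 0
Tile 10: at (2,0), goal (2,1), distance |2-2|+|0-1| = 1
Tile 2: at (2,1), goal (0,1), distance |2-0|+|1-1| = 2
Tile 12: at (2,2), goal (2,3), distance |2-2|+|2-3| = 1
Tile 4: at (2,3), goal (0,3), distance |2-0|+|3-3| = 2
Tile 5: at (3,0), goal (1,0), distance |3-1|+|0-0| = 2
Tile 11: at (3,2), goal (2,2), distance |3-2|+|2-2| = 1
Tile 6: at (3,3), goal (1,1), distance |3-1|+|3-1| = 4
Sum: 3 + 2 + 4 + 3 + 3 + 2 + 2 + 0 + 1 + 2 + 1 + 2 + 2 + 1 + 4 = 32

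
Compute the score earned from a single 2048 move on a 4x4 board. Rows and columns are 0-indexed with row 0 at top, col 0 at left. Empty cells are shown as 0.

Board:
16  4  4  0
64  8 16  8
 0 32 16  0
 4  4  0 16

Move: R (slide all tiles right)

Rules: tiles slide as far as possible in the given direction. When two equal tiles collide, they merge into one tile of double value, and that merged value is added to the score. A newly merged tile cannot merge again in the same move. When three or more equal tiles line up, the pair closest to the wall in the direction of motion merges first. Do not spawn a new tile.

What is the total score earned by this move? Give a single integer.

Slide right:
row 0: [16, 4, 4, 0] -> [0, 0, 16, 8]  score +8 (running 8)
row 1: [64, 8, 16, 8] -> [64, 8, 16, 8]  score +0 (running 8)
row 2: [0, 32, 16, 0] -> [0, 0, 32, 16]  score +0 (running 8)
row 3: [4, 4, 0, 16] -> [0, 0, 8, 16]  score +8 (running 16)
Board after move:
 0  0 16  8
64  8 16  8
 0  0 32 16
 0  0  8 16

Answer: 16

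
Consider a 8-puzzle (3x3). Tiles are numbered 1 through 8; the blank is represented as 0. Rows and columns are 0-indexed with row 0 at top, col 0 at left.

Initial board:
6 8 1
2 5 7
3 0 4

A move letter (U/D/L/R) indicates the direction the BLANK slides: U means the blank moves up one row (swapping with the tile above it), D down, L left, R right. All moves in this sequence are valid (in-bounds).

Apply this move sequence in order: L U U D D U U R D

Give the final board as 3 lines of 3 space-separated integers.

Answer: 8 5 1
6 0 7
2 3 4

Derivation:
After move 1 (L):
6 8 1
2 5 7
0 3 4

After move 2 (U):
6 8 1
0 5 7
2 3 4

After move 3 (U):
0 8 1
6 5 7
2 3 4

After move 4 (D):
6 8 1
0 5 7
2 3 4

After move 5 (D):
6 8 1
2 5 7
0 3 4

After move 6 (U):
6 8 1
0 5 7
2 3 4

After move 7 (U):
0 8 1
6 5 7
2 3 4

After move 8 (R):
8 0 1
6 5 7
2 3 4

After move 9 (D):
8 5 1
6 0 7
2 3 4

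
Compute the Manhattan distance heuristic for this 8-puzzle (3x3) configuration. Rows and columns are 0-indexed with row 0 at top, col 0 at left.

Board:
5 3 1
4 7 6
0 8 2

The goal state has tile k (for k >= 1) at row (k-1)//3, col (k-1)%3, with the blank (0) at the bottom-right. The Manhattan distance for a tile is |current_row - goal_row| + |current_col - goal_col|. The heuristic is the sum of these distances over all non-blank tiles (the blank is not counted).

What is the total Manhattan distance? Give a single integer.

Tile 5: (0,0)->(1,1) = 2
Tile 3: (0,1)->(0,2) = 1
Tile 1: (0,2)->(0,0) = 2
Tile 4: (1,0)->(1,0) = 0
Tile 7: (1,1)->(2,0) = 2
Tile 6: (1,2)->(1,2) = 0
Tile 8: (2,1)->(2,1) = 0
Tile 2: (2,2)->(0,1) = 3
Sum: 2 + 1 + 2 + 0 + 2 + 0 + 0 + 3 = 10

Answer: 10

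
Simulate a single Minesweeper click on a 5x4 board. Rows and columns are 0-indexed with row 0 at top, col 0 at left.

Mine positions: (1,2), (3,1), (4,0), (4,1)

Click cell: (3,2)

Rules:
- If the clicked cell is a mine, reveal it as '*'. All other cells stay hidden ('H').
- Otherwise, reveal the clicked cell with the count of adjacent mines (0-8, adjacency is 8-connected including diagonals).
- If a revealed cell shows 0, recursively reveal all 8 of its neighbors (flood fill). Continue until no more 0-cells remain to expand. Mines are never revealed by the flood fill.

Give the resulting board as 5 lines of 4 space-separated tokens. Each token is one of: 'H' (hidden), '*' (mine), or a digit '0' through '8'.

H H H H
H H H H
H H H H
H H 2 H
H H H H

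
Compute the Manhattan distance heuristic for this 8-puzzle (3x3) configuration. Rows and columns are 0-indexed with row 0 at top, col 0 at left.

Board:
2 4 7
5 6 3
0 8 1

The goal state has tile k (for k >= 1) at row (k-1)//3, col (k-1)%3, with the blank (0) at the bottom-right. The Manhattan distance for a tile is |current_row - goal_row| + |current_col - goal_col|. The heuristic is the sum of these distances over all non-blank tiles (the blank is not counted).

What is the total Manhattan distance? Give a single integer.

Tile 2: (0,0)->(0,1) = 1
Tile 4: (0,1)->(1,0) = 2
Tile 7: (0,2)->(2,0) = 4
Tile 5: (1,0)->(1,1) = 1
Tile 6: (1,1)->(1,2) = 1
Tile 3: (1,2)->(0,2) = 1
Tile 8: (2,1)->(2,1) = 0
Tile 1: (2,2)->(0,0) = 4
Sum: 1 + 2 + 4 + 1 + 1 + 1 + 0 + 4 = 14

Answer: 14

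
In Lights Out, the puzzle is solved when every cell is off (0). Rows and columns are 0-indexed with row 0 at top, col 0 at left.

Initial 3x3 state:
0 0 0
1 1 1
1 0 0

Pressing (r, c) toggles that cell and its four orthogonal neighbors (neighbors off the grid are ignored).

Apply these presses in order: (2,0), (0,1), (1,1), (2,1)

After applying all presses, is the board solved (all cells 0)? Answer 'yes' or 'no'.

After press 1 at (2,0):
0 0 0
0 1 1
0 1 0

After press 2 at (0,1):
1 1 1
0 0 1
0 1 0

After press 3 at (1,1):
1 0 1
1 1 0
0 0 0

After press 4 at (2,1):
1 0 1
1 0 0
1 1 1

Lights still on: 6

Answer: no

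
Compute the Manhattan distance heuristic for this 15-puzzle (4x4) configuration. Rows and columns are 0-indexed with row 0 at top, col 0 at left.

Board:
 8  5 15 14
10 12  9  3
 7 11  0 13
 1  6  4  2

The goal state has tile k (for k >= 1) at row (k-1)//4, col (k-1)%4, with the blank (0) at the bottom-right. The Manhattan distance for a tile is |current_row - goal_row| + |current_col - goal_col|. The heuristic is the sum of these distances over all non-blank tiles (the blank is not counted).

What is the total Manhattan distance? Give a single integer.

Tile 8: (0,0)->(1,3) = 4
Tile 5: (0,1)->(1,0) = 2
Tile 15: (0,2)->(3,2) = 3
Tile 14: (0,3)->(3,1) = 5
Tile 10: (1,0)->(2,1) = 2
Tile 12: (1,1)->(2,3) = 3
Tile 9: (1,2)->(2,0) = 3
Tile 3: (1,3)->(0,2) = 2
Tile 7: (2,0)->(1,2) = 3
Tile 11: (2,1)->(2,2) = 1
Tile 13: (2,3)->(3,0) = 4
Tile 1: (3,0)->(0,0) = 3
Tile 6: (3,1)->(1,1) = 2
Tile 4: (3,2)->(0,3) = 4
Tile 2: (3,3)->(0,1) = 5
Sum: 4 + 2 + 3 + 5 + 2 + 3 + 3 + 2 + 3 + 1 + 4 + 3 + 2 + 4 + 5 = 46

Answer: 46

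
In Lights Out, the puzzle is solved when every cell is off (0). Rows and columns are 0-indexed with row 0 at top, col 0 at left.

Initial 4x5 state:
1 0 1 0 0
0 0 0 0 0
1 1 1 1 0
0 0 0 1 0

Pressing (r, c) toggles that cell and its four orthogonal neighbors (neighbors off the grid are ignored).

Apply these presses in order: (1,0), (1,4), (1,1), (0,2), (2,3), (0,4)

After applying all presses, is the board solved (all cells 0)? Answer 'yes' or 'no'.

Answer: yes

Derivation:
After press 1 at (1,0):
0 0 1 0 0
1 1 0 0 0
0 1 1 1 0
0 0 0 1 0

After press 2 at (1,4):
0 0 1 0 1
1 1 0 1 1
0 1 1 1 1
0 0 0 1 0

After press 3 at (1,1):
0 1 1 0 1
0 0 1 1 1
0 0 1 1 1
0 0 0 1 0

After press 4 at (0,2):
0 0 0 1 1
0 0 0 1 1
0 0 1 1 1
0 0 0 1 0

After press 5 at (2,3):
0 0 0 1 1
0 0 0 0 1
0 0 0 0 0
0 0 0 0 0

After press 6 at (0,4):
0 0 0 0 0
0 0 0 0 0
0 0 0 0 0
0 0 0 0 0

Lights still on: 0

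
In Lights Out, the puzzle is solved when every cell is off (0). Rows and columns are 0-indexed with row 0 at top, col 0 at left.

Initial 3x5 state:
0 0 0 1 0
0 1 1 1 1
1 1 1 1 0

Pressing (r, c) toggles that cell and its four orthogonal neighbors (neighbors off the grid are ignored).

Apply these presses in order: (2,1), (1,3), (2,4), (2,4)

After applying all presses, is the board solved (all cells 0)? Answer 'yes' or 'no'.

Answer: yes

Derivation:
After press 1 at (2,1):
0 0 0 1 0
0 0 1 1 1
0 0 0 1 0

After press 2 at (1,3):
0 0 0 0 0
0 0 0 0 0
0 0 0 0 0

After press 3 at (2,4):
0 0 0 0 0
0 0 0 0 1
0 0 0 1 1

After press 4 at (2,4):
0 0 0 0 0
0 0 0 0 0
0 0 0 0 0

Lights still on: 0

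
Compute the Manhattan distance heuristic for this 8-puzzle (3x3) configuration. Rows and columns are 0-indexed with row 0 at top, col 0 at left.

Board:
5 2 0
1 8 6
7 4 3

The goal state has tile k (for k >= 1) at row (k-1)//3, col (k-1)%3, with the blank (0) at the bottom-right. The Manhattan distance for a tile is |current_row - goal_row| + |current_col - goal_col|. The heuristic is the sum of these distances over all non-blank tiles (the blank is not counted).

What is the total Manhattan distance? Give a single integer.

Answer: 8

Derivation:
Tile 5: (0,0)->(1,1) = 2
Tile 2: (0,1)->(0,1) = 0
Tile 1: (1,0)->(0,0) = 1
Tile 8: (1,1)->(2,1) = 1
Tile 6: (1,2)->(1,2) = 0
Tile 7: (2,0)->(2,0) = 0
Tile 4: (2,1)->(1,0) = 2
Tile 3: (2,2)->(0,2) = 2
Sum: 2 + 0 + 1 + 1 + 0 + 0 + 2 + 2 = 8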